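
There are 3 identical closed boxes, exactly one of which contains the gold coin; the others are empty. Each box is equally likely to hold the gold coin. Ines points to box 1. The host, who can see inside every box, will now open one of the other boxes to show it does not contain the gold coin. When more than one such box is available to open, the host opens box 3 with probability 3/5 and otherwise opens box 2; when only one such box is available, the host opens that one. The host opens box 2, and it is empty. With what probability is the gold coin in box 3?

5/7

Condition on the true location of the gold coin.
If it is in box 1 (prior 1/3): box 3 is available but not opened, probability 2/5; weight (1/3)·(2/5) = 2/15.
If it is in box 2 (prior 1/3): the host opened box 2, so this case is ruled out; weight (1/3)·0 = 0.
If it is in box 3 (prior 1/3): only box 2 is available, probability 1; weight (1/3)·1 = 1/3.
The weights sum to 7/15.
So P(the gold coin in box 3 | the host opened box 2) = (1/3) / (7/15) = 5/7.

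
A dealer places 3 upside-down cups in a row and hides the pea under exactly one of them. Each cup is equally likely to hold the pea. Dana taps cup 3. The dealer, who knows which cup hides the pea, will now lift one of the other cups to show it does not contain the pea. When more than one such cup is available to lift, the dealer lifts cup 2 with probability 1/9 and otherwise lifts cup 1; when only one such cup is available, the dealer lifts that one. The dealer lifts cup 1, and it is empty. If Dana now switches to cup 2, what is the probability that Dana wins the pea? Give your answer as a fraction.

Apply Bayes' rule, conditioning on where the pea actually is.
If it is under cup 1 (prior 1/3): the dealer opened cup 1, so this case is ruled out; weight (1/3)·0 = 0.
If it is under cup 2 (prior 1/3): only cup 1 is available, probability 1; weight (1/3)·1 = 1/3.
If it is under cup 3 (prior 1/3): cup 2 is available but not opened, probability 8/9; weight (1/3)·(8/9) = 8/27.
The weights sum to 17/27.
So P(the pea under cup 2 | the dealer opened cup 1) = (1/3) / (17/27) = 9/17.

9/17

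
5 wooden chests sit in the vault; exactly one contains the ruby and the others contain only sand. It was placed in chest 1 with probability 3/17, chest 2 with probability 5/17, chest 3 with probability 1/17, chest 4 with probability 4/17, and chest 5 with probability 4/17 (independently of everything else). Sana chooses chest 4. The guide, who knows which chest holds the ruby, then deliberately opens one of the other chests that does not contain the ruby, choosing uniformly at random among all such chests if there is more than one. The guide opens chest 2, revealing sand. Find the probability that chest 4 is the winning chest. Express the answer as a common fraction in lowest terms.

Apply Bayes' rule, conditioning on where the ruby actually is.
If it is in chest 1 (prior 3/17): the guide has 3 equally likely choices, so probability 1/3; weight (3/17)·(1/3) = 1/17.
If it is in chest 2 (prior 5/17): the guide opened chest 2, so this case is ruled out; weight (5/17)·0 = 0.
If it is in chest 3 (prior 1/17): the guide has 3 equally likely choices, so probability 1/3; weight (1/17)·(1/3) = 1/51.
If it is in chest 4 (prior 4/17): the guide has 4 equally likely choices, so probability 1/4; weight (4/17)·(1/4) = 1/17.
If it is in chest 5 (prior 4/17): the guide has 3 equally likely choices, so probability 1/3; weight (4/17)·(1/3) = 4/51.
The weights sum to 11/51.
So P(the ruby in chest 4 | the guide opened chest 2) = (1/17) / (11/51) = 3/11.

3/11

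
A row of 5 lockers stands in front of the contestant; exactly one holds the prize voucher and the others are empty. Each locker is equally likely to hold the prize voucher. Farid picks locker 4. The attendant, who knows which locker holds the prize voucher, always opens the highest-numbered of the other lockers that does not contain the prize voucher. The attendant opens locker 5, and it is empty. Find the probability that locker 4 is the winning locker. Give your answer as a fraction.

1/4

Apply Bayes' rule, conditioning on where the prize voucher actually is.
If it is in any of lockers 1, 2, 3, and 4 (prior 1/5 each): locker 5 is the highest-numbered option available, probability 1; weight (1/5)·1 = 1/5 each.
If it is in locker 5 (prior 1/5): the attendant opened locker 5, so this case is ruled out; weight (1/5)·0 = 0.
The weights sum to 4/5.
So P(the prize voucher in locker 4 | the attendant opened locker 5) = (1/5) / (4/5) = 1/4.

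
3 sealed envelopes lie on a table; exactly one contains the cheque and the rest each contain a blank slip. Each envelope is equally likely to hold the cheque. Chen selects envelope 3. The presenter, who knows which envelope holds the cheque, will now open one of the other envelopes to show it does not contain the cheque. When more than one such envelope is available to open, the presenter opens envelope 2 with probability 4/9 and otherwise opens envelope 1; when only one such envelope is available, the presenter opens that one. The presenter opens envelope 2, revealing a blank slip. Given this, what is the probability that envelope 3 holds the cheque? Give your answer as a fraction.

Condition on the true location of the cheque.
If it is in envelope 1 (prior 1/3): only envelope 2 is available, probability 1; weight (1/3)·1 = 1/3.
If it is in envelope 2 (prior 1/3): the presenter opened envelope 2, so this case is ruled out; weight (1/3)·0 = 0.
If it is in envelope 3 (prior 1/3): envelope 2 is available, opened with probability 4/9; weight (1/3)·(4/9) = 4/27.
The weights sum to 13/27.
So P(the cheque in envelope 3 | the presenter opened envelope 2) = (4/27) / (13/27) = 4/13.

4/13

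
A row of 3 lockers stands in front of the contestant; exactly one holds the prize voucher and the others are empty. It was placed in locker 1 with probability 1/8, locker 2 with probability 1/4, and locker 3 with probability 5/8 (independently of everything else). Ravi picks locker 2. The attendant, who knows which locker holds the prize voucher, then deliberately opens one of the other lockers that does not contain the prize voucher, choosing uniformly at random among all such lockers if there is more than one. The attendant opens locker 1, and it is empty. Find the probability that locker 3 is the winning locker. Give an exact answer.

Condition on the true location of the prize voucher.
If it is in locker 1 (prior 1/8): the attendant opened locker 1, so this case is ruled out; weight (1/8)·0 = 0.
If it is in locker 2 (prior 1/4): the attendant has 2 equally likely choices, so probability 1/2; weight (1/4)·(1/2) = 1/8.
If it is in locker 3 (prior 5/8): the attendant has no choice, probability 1; weight (5/8)·1 = 5/8.
The weights sum to 3/4.
So P(the prize voucher in locker 3 | the attendant opened locker 1) = (5/8) / (3/4) = 5/6.

5/6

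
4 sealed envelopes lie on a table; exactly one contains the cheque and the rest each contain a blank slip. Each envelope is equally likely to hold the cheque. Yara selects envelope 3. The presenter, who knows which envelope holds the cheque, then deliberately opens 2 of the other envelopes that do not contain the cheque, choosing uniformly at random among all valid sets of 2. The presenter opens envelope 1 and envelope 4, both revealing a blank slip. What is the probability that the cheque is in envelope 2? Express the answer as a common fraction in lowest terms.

3/4

Condition on the true location of the cheque.
If it is in either of envelopes 1 and 4 (prior 1/4 each): that envelope was opened and seen not to hold the prize — ruled out; weight (1/4)·0 = 0 each.
If it is in envelope 2 (prior 1/4): the presenter has no choice, probability 1; weight (1/4)·1 = 1/4.
If it is in envelope 3 (prior 1/4): the presenter has 3 equally likely choices, so probability 1/3; weight (1/4)·(1/3) = 1/12.
The weights sum to 1/3.
So P(the cheque in envelope 2 | the presenter opened envelope 1 and envelope 4) = (1/4) / (1/3) = 3/4.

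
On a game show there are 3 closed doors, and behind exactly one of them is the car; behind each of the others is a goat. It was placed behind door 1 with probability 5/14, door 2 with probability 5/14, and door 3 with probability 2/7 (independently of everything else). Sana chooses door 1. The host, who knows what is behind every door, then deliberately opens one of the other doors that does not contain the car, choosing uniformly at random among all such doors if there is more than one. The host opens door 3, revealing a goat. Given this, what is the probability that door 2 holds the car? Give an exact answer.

2/3

Apply Bayes' rule, conditioning on where the car actually is.
If it is behind door 1 (prior 5/14): the host has 2 equally likely choices, so probability 1/2; weight (5/14)·(1/2) = 5/28.
If it is behind door 2 (prior 5/14): the host has no choice, probability 1; weight (5/14)·1 = 5/14.
If it is behind door 3 (prior 2/7): the host opened door 3, so this case is ruled out; weight (2/7)·0 = 0.
The weights sum to 15/28.
So P(the car behind door 2 | the host opened door 3) = (5/14) / (15/28) = 2/3.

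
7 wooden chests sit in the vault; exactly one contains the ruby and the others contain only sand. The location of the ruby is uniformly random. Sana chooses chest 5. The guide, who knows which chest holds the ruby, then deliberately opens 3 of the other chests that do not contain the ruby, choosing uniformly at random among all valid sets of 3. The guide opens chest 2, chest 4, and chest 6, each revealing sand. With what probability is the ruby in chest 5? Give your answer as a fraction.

1/7

Consider each possible location of the ruby in turn.
If it is in any of chests 1, 3, and 7 (prior 1/7 each): the guide has 10 equally likely choices, so probability 1/10; weight (1/7)·(1/10) = 1/70 each.
If it is in any of chests 2, 4, and 6 (prior 1/7 each): that chest was opened and seen not to hold the prize — ruled out; weight (1/7)·0 = 0 each.
If it is in chest 5 (prior 1/7): the guide has 20 equally likely choices, so probability 1/20; weight (1/7)·(1/20) = 1/140.
The weights sum to 1/20.
So P(the ruby in chest 5 | the guide opened chest 2, chest 4, and chest 6) = (1/140) / (1/20) = 1/7.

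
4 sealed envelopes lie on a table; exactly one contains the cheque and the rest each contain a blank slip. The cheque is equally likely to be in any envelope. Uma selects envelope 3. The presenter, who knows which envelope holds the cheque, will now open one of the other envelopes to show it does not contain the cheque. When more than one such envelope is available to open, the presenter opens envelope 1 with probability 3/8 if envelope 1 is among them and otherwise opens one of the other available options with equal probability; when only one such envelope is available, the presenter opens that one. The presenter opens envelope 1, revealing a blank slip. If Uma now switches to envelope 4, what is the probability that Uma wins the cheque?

1/3

Consider each possible location of the cheque in turn.
If it is in envelope 1 (prior 1/4): the presenter opened envelope 1, so this case is ruled out; weight (1/4)·0 = 0.
If it is in any of envelopes 2, 3, and 4 (prior 1/4 each): envelope 1 is available, opened with probability 3/8; weight (1/4)·(3/8) = 3/32 each.
The weights sum to 9/32.
So P(the cheque in envelope 4 | the presenter opened envelope 1) = (3/32) / (9/32) = 1/3.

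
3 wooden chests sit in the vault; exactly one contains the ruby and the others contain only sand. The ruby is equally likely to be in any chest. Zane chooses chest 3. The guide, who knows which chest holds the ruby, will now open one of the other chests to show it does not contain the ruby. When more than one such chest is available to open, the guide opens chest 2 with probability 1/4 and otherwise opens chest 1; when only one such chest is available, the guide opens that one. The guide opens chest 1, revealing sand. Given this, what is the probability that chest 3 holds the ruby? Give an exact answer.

Consider each possible location of the ruby in turn.
If it is in chest 1 (prior 1/3): the guide opened chest 1, so this case is ruled out; weight (1/3)·0 = 0.
If it is in chest 2 (prior 1/3): only chest 1 is available, probability 1; weight (1/3)·1 = 1/3.
If it is in chest 3 (prior 1/3): chest 2 is available but not opened, probability 3/4; weight (1/3)·(3/4) = 1/4.
The weights sum to 7/12.
So P(the ruby in chest 3 | the guide opened chest 1) = (1/4) / (7/12) = 3/7.

3/7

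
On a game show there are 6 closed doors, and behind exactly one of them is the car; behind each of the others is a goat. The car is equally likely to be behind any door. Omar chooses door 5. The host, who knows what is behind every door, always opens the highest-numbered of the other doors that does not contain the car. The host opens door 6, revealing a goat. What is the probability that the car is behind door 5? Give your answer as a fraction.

Condition on the true location of the car.
If it is behind any of doors 1, 2, 3, 4, and 5 (prior 1/6 each): door 6 is the highest-numbered option available, probability 1; weight (1/6)·1 = 1/6 each.
If it is behind door 6 (prior 1/6): the host opened door 6, so this case is ruled out; weight (1/6)·0 = 0.
The weights sum to 5/6.
So P(the car behind door 5 | the host opened door 6) = (1/6) / (5/6) = 1/5.

1/5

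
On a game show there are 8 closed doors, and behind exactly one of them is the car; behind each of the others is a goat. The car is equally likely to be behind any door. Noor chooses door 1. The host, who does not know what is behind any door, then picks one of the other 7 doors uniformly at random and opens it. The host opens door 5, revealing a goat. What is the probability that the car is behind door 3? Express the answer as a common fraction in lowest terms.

Condition on the true location of the car.
If it is behind any of doors 1, 2, 3, 4, 6, 7, and 8 (prior 1/8 each): the host picks door 5 with probability 1/7 regardless, and it is not the prize; weight (1/8)·(1/7) = 1/56 each.
If it is behind door 5 (prior 1/8): the host opened door 5, so this case is ruled out; weight (1/8)·0 = 0.
The weights sum to 1/8.
So P(the car behind door 3 | the host opened door 5) = (1/56) / (1/8) = 1/7.

1/7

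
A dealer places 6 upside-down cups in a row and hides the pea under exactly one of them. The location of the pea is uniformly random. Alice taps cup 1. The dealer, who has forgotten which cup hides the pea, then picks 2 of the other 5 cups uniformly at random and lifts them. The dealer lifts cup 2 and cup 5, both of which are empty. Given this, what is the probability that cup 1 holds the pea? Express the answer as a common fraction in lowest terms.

1/4

Because the dealer chose which cups to lift without knowing where the pea is, the choice is independent of the prize location. Learning that none of the 2 opened cups holds the pea simply rules out those 2 locations and leaves the remaining 4 cups still equally likely by symmetry.
So P(the pea under cup 1) = 1/4.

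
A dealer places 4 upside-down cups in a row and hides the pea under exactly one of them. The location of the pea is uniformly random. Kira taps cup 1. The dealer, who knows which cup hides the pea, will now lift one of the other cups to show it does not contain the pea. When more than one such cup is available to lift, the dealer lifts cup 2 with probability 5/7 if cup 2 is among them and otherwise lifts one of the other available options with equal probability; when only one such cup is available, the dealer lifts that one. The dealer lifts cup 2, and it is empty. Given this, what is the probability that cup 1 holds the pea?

Consider each possible location of the pea in turn.
If it is under any of cups 1, 3, and 4 (prior 1/4 each): cup 2 is available, opened with probability 5/7; weight (1/4)·(5/7) = 5/28 each.
If it is under cup 2 (prior 1/4): the dealer opened cup 2, so this case is ruled out; weight (1/4)·0 = 0.
The weights sum to 15/28.
So P(the pea under cup 1 | the dealer opened cup 2) = (5/28) / (15/28) = 1/3.

1/3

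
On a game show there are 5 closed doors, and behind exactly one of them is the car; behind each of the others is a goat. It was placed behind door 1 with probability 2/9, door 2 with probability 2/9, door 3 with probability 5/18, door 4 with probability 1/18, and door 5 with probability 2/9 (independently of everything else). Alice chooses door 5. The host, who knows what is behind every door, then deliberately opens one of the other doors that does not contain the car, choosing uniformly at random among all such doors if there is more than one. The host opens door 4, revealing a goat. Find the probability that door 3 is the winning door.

Apply Bayes' rule, conditioning on where the car actually is.
If it is behind either of doors 1 and 2 (prior 2/9 each): the host has 3 equally likely choices, so probability 1/3; weight (2/9)·(1/3) = 2/27 each.
If it is behind door 3 (prior 5/18): the host has 3 equally likely choices, so probability 1/3; weight (5/18)·(1/3) = 5/54.
If it is behind door 4 (prior 1/18): the host opened door 4, so this case is ruled out; weight (1/18)·0 = 0.
If it is behind door 5 (prior 2/9): the host has 4 equally likely choices, so probability 1/4; weight (2/9)·(1/4) = 1/18.
The weights sum to 8/27.
So P(the car behind door 3 | the host opened door 4) = (5/54) / (8/27) = 5/16.

5/16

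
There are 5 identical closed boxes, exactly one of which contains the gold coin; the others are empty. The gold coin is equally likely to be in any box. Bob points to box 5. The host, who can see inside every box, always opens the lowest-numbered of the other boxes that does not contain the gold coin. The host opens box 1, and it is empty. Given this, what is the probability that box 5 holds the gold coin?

Apply Bayes' rule, conditioning on where the gold coin actually is.
If it is in box 1 (prior 1/5): the host opened box 1, so this case is ruled out; weight (1/5)·0 = 0.
If it is in any of boxes 2, 3, 4, and 5 (prior 1/5 each): box 1 is the lowest-numbered option available, probability 1; weight (1/5)·1 = 1/5 each.
The weights sum to 4/5.
So P(the gold coin in box 5 | the host opened box 1) = (1/5) / (4/5) = 1/4.

1/4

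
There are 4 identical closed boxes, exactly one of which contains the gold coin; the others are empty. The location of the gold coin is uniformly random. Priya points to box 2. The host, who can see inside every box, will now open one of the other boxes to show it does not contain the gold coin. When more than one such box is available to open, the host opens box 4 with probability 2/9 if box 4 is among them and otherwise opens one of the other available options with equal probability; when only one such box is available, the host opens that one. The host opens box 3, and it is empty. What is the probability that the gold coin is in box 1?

Condition on the true location of the gold coin.
If it is in box 1 (prior 1/4): box 4 is available but not opened, probability 7/9; weight (1/4)·(7/9) = 7/36.
If it is in box 2 (prior 1/4): box 4 is available but not opened; box 3 gets probability (1 − 2/9)/2 = 7/18; weight (1/4)·(7/18) = 7/72.
If it is in box 3 (prior 1/4): the host opened box 3, so this case is ruled out; weight (1/4)·0 = 0.
If it is in box 4 (prior 1/4): box 4 holds the prize so is unavailable; the host chooses uniformly among the 2 others, probability 1/2; weight (1/4)·(1/2) = 1/8.
The weights sum to 5/12.
So P(the gold coin in box 1 | the host opened box 3) = (7/36) / (5/12) = 7/15.

7/15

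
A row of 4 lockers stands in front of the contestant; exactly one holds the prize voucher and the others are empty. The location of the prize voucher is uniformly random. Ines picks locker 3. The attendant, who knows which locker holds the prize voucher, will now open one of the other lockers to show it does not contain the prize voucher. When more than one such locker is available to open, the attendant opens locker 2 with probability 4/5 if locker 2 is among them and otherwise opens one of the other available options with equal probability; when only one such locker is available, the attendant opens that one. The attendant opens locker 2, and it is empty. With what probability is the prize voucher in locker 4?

Condition on the true location of the prize voucher.
If it is in any of lockers 1, 3, and 4 (prior 1/4 each): locker 2 is available, opened with probability 4/5; weight (1/4)·(4/5) = 1/5 each.
If it is in locker 2 (prior 1/4): the attendant opened locker 2, so this case is ruled out; weight (1/4)·0 = 0.
The weights sum to 3/5.
So P(the prize voucher in locker 4 | the attendant opened locker 2) = (1/5) / (3/5) = 1/3.

1/3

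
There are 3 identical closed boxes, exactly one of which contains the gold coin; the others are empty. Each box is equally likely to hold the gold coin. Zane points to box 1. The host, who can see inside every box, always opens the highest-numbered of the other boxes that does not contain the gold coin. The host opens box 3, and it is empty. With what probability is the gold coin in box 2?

1/2

Condition on the true location of the gold coin.
If it is in either of boxes 1 and 2 (prior 1/3 each): box 3 is the highest-numbered option available, probability 1; weight (1/3)·1 = 1/3 each.
If it is in box 3 (prior 1/3): the host opened box 3, so this case is ruled out; weight (1/3)·0 = 0.
The weights sum to 2/3.
So P(the gold coin in box 2 | the host opened box 3) = (1/3) / (2/3) = 1/2.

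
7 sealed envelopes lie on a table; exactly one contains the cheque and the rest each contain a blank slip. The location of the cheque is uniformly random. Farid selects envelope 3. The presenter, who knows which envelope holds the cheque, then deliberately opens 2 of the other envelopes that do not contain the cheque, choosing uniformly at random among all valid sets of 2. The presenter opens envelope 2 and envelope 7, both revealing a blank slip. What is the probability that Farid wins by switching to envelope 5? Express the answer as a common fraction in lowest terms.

3/14

Apply Bayes' rule, conditioning on where the cheque actually is.
If it is in any of envelopes 1, 4, 5, and 6 (prior 1/7 each): the presenter has 10 equally likely choices, so probability 1/10; weight (1/7)·(1/10) = 1/70 each.
If it is in either of envelopes 2 and 7 (prior 1/7 each): that envelope was opened and seen not to hold the prize — ruled out; weight (1/7)·0 = 0 each.
If it is in envelope 3 (prior 1/7): the presenter has 15 equally likely choices, so probability 1/15; weight (1/7)·(1/15) = 1/105.
The weights sum to 1/15.
So P(the cheque in envelope 5 | the presenter opened envelope 2 and envelope 7) = (1/70) / (1/15) = 3/14.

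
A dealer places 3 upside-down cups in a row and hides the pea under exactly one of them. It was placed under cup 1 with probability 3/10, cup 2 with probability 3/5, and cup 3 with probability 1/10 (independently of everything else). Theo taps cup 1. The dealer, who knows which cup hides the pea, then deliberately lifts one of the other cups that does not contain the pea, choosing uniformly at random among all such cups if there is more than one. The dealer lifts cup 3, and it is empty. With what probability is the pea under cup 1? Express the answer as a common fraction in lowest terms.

1/5

Apply Bayes' rule, conditioning on where the pea actually is.
If it is under cup 1 (prior 3/10): the dealer has 2 equally likely choices, so probability 1/2; weight (3/10)·(1/2) = 3/20.
If it is under cup 2 (prior 3/5): the dealer has no choice, probability 1; weight (3/5)·1 = 3/5.
If it is under cup 3 (prior 1/10): the dealer opened cup 3, so this case is ruled out; weight (1/10)·0 = 0.
The weights sum to 3/4.
So P(the pea under cup 1 | the dealer opened cup 3) = (3/20) / (3/4) = 1/5.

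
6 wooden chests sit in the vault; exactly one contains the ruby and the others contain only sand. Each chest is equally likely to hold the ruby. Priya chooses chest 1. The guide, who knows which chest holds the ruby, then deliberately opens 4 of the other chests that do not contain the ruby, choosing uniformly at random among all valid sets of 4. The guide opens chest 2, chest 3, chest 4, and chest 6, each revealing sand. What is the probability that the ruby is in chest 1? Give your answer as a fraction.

1/6

Apply Bayes' rule, conditioning on where the ruby actually is.
If it is in chest 1 (prior 1/6): the guide has 5 equally likely choices, so probability 1/5; weight (1/6)·(1/5) = 1/30.
If it is in any of chests 2, 3, 4, and 6 (prior 1/6 each): that chest was opened and seen not to hold the prize — ruled out; weight (1/6)·0 = 0 each.
If it is in chest 5 (prior 1/6): the guide has no choice, probability 1; weight (1/6)·1 = 1/6.
The weights sum to 1/5.
So P(the ruby in chest 1 | the guide opened chest 2, chest 3, chest 4, and chest 6) = (1/30) / (1/5) = 1/6.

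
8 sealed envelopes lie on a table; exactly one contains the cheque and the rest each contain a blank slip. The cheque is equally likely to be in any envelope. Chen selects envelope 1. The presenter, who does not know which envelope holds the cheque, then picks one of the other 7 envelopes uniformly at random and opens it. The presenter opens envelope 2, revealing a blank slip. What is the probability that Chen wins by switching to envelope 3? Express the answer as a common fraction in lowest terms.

Because the presenter chose which envelope to open without knowing where the cheque is, the choice is independent of the prize location. Learning that envelope 2 does not hold the cheque simply rules out that one location and leaves the remaining 7 envelopes still equally likely by symmetry.
So P(the cheque in envelope 3) = 1/7.

1/7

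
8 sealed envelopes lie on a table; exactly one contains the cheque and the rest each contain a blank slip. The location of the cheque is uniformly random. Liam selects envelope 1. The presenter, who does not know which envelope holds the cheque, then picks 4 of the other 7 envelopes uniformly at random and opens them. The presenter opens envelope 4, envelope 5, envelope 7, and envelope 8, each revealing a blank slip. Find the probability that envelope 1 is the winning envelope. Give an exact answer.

1/4

Because the presenter chose which envelopes to open without knowing where the cheque is, the choice is independent of the prize location. Learning that none of the 4 opened envelopes holds the cheque simply rules out those 4 locations and leaves the remaining 4 envelopes still equally likely by symmetry.
So P(the cheque in envelope 1) = 1/4.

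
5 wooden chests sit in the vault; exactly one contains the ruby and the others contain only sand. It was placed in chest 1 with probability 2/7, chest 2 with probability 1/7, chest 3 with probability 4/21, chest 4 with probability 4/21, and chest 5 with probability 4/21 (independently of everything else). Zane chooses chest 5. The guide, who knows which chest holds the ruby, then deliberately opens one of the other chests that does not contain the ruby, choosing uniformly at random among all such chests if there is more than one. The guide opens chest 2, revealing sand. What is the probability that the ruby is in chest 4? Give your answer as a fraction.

Condition on the true location of the ruby.
If it is in chest 1 (prior 2/7): the guide has 3 equally likely choices, so probability 1/3; weight (2/7)·(1/3) = 2/21.
If it is in chest 2 (prior 1/7): the guide opened chest 2, so this case is ruled out; weight (1/7)·0 = 0.
If it is in either of chests 3 and 4 (prior 4/21 each): the guide has 3 equally likely choices, so probability 1/3; weight (4/21)·(1/3) = 4/63 each.
If it is in chest 5 (prior 4/21): the guide has 4 equally likely choices, so probability 1/4; weight (4/21)·(1/4) = 1/21.
The weights sum to 17/63.
So P(the ruby in chest 4 | the guide opened chest 2) = (4/63) / (17/63) = 4/17.

4/17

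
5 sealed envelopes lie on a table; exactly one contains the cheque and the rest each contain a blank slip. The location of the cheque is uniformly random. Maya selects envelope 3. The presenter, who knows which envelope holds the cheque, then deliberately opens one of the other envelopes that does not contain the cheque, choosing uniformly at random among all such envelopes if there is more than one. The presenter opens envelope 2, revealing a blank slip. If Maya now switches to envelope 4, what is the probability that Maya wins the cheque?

Condition on the true location of the cheque.
If it is in any of envelopes 1, 4, and 5 (prior 1/5 each): the presenter has 3 equally likely choices, so probability 1/3; weight (1/5)·(1/3) = 1/15 each.
If it is in envelope 2 (prior 1/5): the presenter opened envelope 2, so this case is ruled out; weight (1/5)·0 = 0.
If it is in envelope 3 (prior 1/5): the presenter has 4 equally likely choices, so probability 1/4; weight (1/5)·(1/4) = 1/20.
The weights sum to 1/4.
So P(the cheque in envelope 4 | the presenter opened envelope 2) = (1/15) / (1/4) = 4/15.

4/15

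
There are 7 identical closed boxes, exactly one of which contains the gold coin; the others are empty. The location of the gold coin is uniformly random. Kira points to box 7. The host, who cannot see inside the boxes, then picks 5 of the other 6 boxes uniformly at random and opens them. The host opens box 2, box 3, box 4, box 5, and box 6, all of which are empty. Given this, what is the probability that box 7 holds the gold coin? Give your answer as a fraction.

1/2

Consider each possible location of the gold coin in turn.
If it is in either of boxes 1 and 7 (prior 1/7 each): the host picks exactly this set with probability 1/6 regardless, and none is the prize; weight (1/7)·(1/6) = 1/42 each.
If it is in any of boxes 2, 3, 4, 5, and 6 (prior 1/7 each): that box was opened and seen not to hold the prize — ruled out; weight (1/7)·0 = 0 each.
The weights sum to 1/21.
So P(the gold coin in box 7 | the host opened box 2, box 3, box 4, box 5, and box 6) = (1/42) / (1/21) = 1/2.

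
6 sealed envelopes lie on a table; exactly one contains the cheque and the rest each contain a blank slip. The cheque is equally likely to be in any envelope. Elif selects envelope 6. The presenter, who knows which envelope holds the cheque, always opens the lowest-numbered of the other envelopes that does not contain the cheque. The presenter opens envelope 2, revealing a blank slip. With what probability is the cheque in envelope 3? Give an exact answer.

Condition on the true location of the cheque.
If it is in envelope 1 (prior 1/6): envelope 2 is the lowest-numbered option available, probability 1; weight (1/6)·1 = 1/6.
If it is in envelope 2 (prior 1/6): the presenter opened envelope 2, so this case is ruled out; weight (1/6)·0 = 0.
If it is in any of envelopes 3, 4, 5, and 6 (prior 1/6 each): the presenter would have opened envelope 1 instead, probability 0; weight (1/6)·0 = 0 each.
The weights sum to 1/6.
So P(the cheque in envelope 3 | the presenter opened envelope 2) = 0 / (1/6) = 0.

0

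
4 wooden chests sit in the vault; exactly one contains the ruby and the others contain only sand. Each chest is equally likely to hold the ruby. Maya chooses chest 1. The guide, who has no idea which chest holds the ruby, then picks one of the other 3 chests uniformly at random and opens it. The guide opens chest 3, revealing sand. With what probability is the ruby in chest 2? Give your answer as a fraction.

1/3

Apply Bayes' rule, conditioning on where the ruby actually is.
If it is in any of chests 1, 2, and 4 (prior 1/4 each): the guide picks chest 3 with probability 1/3 regardless, and it is not the prize; weight (1/4)·(1/3) = 1/12 each.
If it is in chest 3 (prior 1/4): the guide opened chest 3, so this case is ruled out; weight (1/4)·0 = 0.
The weights sum to 1/4.
So P(the ruby in chest 2 | the guide opened chest 3) = (1/12) / (1/4) = 1/3.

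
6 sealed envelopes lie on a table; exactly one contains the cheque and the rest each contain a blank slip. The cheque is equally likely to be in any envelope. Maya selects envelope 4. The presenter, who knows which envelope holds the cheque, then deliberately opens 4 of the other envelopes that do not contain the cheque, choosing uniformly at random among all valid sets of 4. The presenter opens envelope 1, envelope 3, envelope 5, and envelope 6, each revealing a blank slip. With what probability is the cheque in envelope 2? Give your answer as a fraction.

5/6

Apply Bayes' rule, conditioning on where the cheque actually is.
If it is in any of envelopes 1, 3, 5, and 6 (prior 1/6 each): that envelope was opened and seen not to hold the prize — ruled out; weight (1/6)·0 = 0 each.
If it is in envelope 2 (prior 1/6): the presenter has no choice, probability 1; weight (1/6)·1 = 1/6.
If it is in envelope 4 (prior 1/6): the presenter has 5 equally likely choices, so probability 1/5; weight (1/6)·(1/5) = 1/30.
The weights sum to 1/5.
So P(the cheque in envelope 2 | the presenter opened envelope 1, envelope 3, envelope 5, and envelope 6) = (1/6) / (1/5) = 5/6.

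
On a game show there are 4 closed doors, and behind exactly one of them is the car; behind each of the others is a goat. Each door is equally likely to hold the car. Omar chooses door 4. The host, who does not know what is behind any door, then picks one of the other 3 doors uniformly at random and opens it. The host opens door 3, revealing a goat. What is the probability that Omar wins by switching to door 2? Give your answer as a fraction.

1/3

Apply Bayes' rule, conditioning on where the car actually is.
If it is behind any of doors 1, 2, and 4 (prior 1/4 each): the host picks door 3 with probability 1/3 regardless, and it is not the prize; weight (1/4)·(1/3) = 1/12 each.
If it is behind door 3 (prior 1/4): the host opened door 3, so this case is ruled out; weight (1/4)·0 = 0.
The weights sum to 1/4.
So P(the car behind door 2 | the host opened door 3) = (1/12) / (1/4) = 1/3.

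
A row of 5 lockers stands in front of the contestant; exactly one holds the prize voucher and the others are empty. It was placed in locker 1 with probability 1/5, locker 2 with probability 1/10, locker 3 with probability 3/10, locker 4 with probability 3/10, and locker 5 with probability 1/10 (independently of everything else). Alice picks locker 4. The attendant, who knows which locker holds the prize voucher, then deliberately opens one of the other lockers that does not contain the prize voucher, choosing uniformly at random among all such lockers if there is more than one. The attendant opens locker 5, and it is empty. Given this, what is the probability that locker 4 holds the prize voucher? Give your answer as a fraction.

Apply Bayes' rule, conditioning on where the prize voucher actually is.
If it is in locker 1 (prior 1/5): the attendant has 3 equally likely choices, so probability 1/3; weight (1/5)·(1/3) = 1/15.
If it is in locker 2 (prior 1/10): the attendant has 3 equally likely choices, so probability 1/3; weight (1/10)·(1/3) = 1/30.
If it is in locker 3 (prior 3/10): the attendant has 3 equally likely choices, so probability 1/3; weight (3/10)·(1/3) = 1/10.
If it is in locker 4 (prior 3/10): the attendant has 4 equally likely choices, so probability 1/4; weight (3/10)·(1/4) = 3/40.
If it is in locker 5 (prior 1/10): the attendant opened locker 5, so this case is ruled out; weight (1/10)·0 = 0.
The weights sum to 11/40.
So P(the prize voucher in locker 4 | the attendant opened locker 5) = (3/40) / (11/40) = 3/11.

3/11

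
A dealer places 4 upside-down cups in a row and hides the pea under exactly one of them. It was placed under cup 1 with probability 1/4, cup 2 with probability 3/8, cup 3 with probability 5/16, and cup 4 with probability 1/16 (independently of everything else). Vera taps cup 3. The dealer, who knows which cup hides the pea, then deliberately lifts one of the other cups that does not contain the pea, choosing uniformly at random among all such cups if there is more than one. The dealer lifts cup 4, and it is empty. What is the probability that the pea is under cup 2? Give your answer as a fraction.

9/20

Apply Bayes' rule, conditioning on where the pea actually is.
If it is under cup 1 (prior 1/4): the dealer has 2 equally likely choices, so probability 1/2; weight (1/4)·(1/2) = 1/8.
If it is under cup 2 (prior 3/8): the dealer has 2 equally likely choices, so probability 1/2; weight (3/8)·(1/2) = 3/16.
If it is under cup 3 (prior 5/16): the dealer has 3 equally likely choices, so probability 1/3; weight (5/16)·(1/3) = 5/48.
If it is under cup 4 (prior 1/16): the dealer opened cup 4, so this case is ruled out; weight (1/16)·0 = 0.
The weights sum to 5/12.
So P(the pea under cup 2 | the dealer opened cup 4) = (3/16) / (5/12) = 9/20.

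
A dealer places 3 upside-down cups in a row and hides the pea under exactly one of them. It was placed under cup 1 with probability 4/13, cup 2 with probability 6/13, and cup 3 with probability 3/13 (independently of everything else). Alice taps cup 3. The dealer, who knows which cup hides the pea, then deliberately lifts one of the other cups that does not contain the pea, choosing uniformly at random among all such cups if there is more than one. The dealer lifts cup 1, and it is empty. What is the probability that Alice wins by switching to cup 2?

Consider each possible location of the pea in turn.
If it is under cup 1 (prior 4/13): the dealer opened cup 1, so this case is ruled out; weight (4/13)·0 = 0.
If it is under cup 2 (prior 6/13): the dealer has no choice, probability 1; weight (6/13)·1 = 6/13.
If it is under cup 3 (prior 3/13): the dealer has 2 equally likely choices, so probability 1/2; weight (3/13)·(1/2) = 3/26.
The weights sum to 15/26.
So P(the pea under cup 2 | the dealer opened cup 1) = (6/13) / (15/26) = 4/5.

4/5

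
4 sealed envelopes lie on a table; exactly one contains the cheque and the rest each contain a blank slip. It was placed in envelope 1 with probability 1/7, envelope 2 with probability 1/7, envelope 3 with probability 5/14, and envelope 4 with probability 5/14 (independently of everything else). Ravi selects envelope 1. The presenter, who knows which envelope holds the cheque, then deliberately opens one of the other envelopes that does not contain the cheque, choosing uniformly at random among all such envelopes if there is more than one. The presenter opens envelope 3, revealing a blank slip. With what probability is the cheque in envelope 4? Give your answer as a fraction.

3/5

Apply Bayes' rule, conditioning on where the cheque actually is.
If it is in envelope 1 (prior 1/7): the presenter has 3 equally likely choices, so probability 1/3; weight (1/7)·(1/3) = 1/21.
If it is in envelope 2 (prior 1/7): the presenter has 2 equally likely choices, so probability 1/2; weight (1/7)·(1/2) = 1/14.
If it is in envelope 3 (prior 5/14): the presenter opened envelope 3, so this case is ruled out; weight (5/14)·0 = 0.
If it is in envelope 4 (prior 5/14): the presenter has 2 equally likely choices, so probability 1/2; weight (5/14)·(1/2) = 5/28.
The weights sum to 25/84.
So P(the cheque in envelope 4 | the presenter opened envelope 3) = (5/28) / (25/84) = 3/5.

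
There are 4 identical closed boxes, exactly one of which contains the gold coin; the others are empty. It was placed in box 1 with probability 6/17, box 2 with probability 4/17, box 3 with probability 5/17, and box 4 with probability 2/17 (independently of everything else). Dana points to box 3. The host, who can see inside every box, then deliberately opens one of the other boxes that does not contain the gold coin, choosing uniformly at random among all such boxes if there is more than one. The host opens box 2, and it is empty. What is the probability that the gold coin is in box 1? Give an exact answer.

9/17

Apply Bayes' rule, conditioning on where the gold coin actually is.
If it is in box 1 (prior 6/17): the host has 2 equally likely choices, so probability 1/2; weight (6/17)·(1/2) = 3/17.
If it is in box 2 (prior 4/17): the host opened box 2, so this case is ruled out; weight (4/17)·0 = 0.
If it is in box 3 (prior 5/17): the host has 3 equally likely choices, so probability 1/3; weight (5/17)·(1/3) = 5/51.
If it is in box 4 (prior 2/17): the host has 2 equally likely choices, so probability 1/2; weight (2/17)·(1/2) = 1/17.
The weights sum to 1/3.
So P(the gold coin in box 1 | the host opened box 2) = (3/17) / (1/3) = 9/17.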